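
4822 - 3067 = 1755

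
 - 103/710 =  - 1 + 607/710 = - 0.15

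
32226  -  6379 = 25847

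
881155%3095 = 2175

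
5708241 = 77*74133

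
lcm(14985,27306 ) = 1228770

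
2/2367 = 2/2367 = 0.00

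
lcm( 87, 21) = 609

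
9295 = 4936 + 4359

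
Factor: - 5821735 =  - 5^1*17^1*68491^1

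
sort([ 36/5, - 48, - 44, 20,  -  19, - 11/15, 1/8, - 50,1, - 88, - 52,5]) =[-88,  -  52,  -  50, - 48,-44,-19, - 11/15,1/8 , 1,5,36/5, 20 ]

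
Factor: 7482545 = 5^1*7^3 *4363^1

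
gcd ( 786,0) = 786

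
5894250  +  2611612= 8505862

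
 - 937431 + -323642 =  - 1261073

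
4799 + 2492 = 7291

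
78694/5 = 78694/5  =  15738.80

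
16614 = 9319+7295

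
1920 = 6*320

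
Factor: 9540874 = 2^1 *7^1* 661^1*1031^1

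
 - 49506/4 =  - 24753/2  =  - 12376.50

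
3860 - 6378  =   - 2518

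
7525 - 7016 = 509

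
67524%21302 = 3618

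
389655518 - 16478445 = 373177073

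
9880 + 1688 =11568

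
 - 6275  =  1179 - 7454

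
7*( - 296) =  - 2072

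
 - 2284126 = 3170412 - 5454538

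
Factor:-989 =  - 23^1*43^1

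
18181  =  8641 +9540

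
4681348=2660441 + 2020907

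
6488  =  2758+3730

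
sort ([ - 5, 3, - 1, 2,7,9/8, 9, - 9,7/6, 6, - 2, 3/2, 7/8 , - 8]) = [ - 9, - 8, -5, -2, -1,7/8, 9/8, 7/6, 3/2 , 2,  3,6, 7, 9 ]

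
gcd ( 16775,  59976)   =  1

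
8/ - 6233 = - 8/6233= - 0.00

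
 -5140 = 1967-7107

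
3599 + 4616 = 8215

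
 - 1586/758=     -  3 + 344/379 = - 2.09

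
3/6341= 3/6341= 0.00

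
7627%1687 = 879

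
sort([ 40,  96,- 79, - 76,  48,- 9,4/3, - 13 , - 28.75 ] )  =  [ - 79, - 76, - 28.75,  -  13,-9, 4/3, 40,  48, 96]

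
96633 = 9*10737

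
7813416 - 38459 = 7774957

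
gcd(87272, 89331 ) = 1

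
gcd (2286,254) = 254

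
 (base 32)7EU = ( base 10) 7646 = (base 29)92j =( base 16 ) 1dde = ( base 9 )11435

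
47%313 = 47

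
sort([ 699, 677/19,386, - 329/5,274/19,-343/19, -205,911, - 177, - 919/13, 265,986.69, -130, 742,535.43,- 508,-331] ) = [ - 508,  -  331,-205,  -  177, - 130,  -  919/13,  -  329/5, - 343/19,274/19,677/19,265,386,535.43, 699,742, 911,986.69] 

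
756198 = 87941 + 668257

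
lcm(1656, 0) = 0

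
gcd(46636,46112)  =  524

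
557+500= 1057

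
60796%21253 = 18290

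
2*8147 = 16294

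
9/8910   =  1/990= 0.00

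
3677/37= 3677/37 = 99.38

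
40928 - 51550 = - 10622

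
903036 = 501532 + 401504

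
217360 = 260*836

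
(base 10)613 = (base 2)1001100101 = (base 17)221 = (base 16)265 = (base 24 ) 11D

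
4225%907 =597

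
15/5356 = 15/5356  =  0.00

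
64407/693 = 92  +  31/33 = 92.94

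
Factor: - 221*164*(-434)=2^3*7^1 * 13^1*17^1*31^1*41^1  =  15729896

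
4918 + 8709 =13627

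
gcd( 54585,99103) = 1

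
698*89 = 62122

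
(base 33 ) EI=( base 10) 480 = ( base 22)LI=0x1E0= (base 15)220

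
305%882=305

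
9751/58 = 168 + 7/58=168.12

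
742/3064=371/1532 = 0.24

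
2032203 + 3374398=5406601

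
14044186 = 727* 19318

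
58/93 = 58/93 = 0.62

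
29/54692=29/54692 = 0.00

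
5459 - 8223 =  - 2764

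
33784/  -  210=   -161+13/105 = -160.88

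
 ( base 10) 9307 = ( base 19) 16EG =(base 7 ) 36064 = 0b10010001011011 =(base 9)13681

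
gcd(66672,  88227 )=9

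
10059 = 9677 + 382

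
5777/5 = 5777/5 = 1155.40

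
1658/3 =1658/3=552.67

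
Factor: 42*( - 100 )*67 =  - 2^3*3^1*5^2*7^1*67^1 = -281400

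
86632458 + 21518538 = 108150996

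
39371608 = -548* (-71846)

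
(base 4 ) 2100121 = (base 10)9241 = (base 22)j21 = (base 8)22031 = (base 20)1321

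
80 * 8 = 640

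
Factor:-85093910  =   - 2^1*5^1*11^1 * 73^1*10597^1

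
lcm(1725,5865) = 29325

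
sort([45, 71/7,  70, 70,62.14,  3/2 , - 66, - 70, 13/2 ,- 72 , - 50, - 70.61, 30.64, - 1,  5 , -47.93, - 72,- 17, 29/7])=[ - 72, -72,- 70.61, - 70, - 66 ,-50,-47.93, - 17, - 1, 3/2 , 29/7, 5,13/2,  71/7, 30.64,45,62.14,70,70]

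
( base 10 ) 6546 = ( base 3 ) 22222110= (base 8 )14622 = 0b1100110010010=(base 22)DBC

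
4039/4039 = 1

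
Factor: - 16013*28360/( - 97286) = 2^2*5^1*7^ ( - 1)*67^1*239^1*709^1*6949^( - 1 )= 227064340/48643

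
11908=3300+8608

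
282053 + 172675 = 454728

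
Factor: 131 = 131^1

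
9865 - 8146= 1719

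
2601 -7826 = -5225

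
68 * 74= 5032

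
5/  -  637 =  - 5/637 = -0.01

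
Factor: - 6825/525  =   - 13^1 = - 13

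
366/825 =122/275 = 0.44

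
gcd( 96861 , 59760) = 249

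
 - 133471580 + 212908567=79436987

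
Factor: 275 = 5^2 * 11^1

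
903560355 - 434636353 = 468924002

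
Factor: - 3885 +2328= - 1557  =  -3^2*173^1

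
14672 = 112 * 131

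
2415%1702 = 713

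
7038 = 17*414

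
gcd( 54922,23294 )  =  2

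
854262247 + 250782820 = 1105045067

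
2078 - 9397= -7319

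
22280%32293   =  22280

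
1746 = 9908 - 8162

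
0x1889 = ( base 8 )14211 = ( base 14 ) 2409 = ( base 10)6281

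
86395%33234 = 19927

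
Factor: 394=2^1*197^1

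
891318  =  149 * 5982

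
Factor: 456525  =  3^2 *5^2*2029^1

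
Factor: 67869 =3^2*7541^1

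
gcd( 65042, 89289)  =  1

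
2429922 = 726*3347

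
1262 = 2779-1517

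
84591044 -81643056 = 2947988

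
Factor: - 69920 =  - 2^5*5^1*19^1*23^1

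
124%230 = 124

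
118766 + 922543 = 1041309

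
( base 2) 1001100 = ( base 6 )204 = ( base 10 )76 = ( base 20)3G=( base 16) 4C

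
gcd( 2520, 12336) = 24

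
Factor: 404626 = 2^1 *307^1*659^1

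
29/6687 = 29/6687=0.00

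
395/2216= 395/2216 = 0.18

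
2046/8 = 255 + 3/4 = 255.75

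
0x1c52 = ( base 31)7GR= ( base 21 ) g95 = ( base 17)1818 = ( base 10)7250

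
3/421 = 3/421=0.01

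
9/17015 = 9/17015 =0.00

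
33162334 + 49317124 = 82479458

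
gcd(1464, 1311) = 3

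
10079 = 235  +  9844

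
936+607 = 1543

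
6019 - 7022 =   -  1003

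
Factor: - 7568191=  - 587^1*12893^1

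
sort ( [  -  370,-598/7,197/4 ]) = [  -  370, - 598/7,197/4 ]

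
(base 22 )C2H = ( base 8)13355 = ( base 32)5nd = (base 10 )5869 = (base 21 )d6a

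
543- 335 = 208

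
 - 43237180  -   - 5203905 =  - 38033275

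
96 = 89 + 7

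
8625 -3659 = 4966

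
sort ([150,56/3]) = [ 56/3,150]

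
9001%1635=826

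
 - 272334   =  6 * ( - 45389 )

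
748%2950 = 748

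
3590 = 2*1795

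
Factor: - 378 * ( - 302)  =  2^2*3^3*7^1*151^1= 114156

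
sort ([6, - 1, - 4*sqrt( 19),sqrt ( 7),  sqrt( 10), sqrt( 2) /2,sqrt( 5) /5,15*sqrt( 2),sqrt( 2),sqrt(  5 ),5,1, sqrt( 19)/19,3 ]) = [-4*sqrt( 19), - 1,sqrt( 19)/19,sqrt( 5 )/5,sqrt(2)/2,  1 , sqrt (2 ),sqrt( 5),sqrt(7),3,sqrt( 10),5,6,15*sqrt( 2)] 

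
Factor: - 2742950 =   -  2^1 * 5^2 * 7^1 * 17^1 * 461^1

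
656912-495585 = 161327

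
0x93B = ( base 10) 2363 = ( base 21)57b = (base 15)a78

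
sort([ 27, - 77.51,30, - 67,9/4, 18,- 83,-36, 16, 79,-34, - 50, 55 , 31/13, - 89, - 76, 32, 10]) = [ - 89, - 83, - 77.51, - 76, - 67,-50, - 36 , - 34, 9/4, 31/13, 10 , 16,18,27,30, 32, 55,79]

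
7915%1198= 727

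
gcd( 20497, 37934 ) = 1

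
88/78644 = 22/19661 = 0.00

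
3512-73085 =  - 69573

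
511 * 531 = 271341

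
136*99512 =13533632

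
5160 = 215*24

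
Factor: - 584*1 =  - 2^3*73^1  =  - 584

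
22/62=11/31 = 0.35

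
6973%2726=1521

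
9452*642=6068184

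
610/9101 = 610/9101 = 0.07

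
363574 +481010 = 844584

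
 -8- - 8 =0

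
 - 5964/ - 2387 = 2 + 170/341= 2.50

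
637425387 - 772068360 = -134642973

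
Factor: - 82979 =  - 13^2 * 491^1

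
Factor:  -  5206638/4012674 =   -  43^( - 1)*103^(-1) * 151^( - 1 ) * 867773^1= - 867773/668779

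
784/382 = 392/191 = 2.05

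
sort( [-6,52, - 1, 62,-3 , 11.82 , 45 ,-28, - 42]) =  [- 42,-28, - 6, - 3,-1, 11.82, 45, 52, 62]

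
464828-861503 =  - 396675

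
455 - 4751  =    -  4296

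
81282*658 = 53483556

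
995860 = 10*99586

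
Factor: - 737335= - 5^1*31^1*67^1*71^1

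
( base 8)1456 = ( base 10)814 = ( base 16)32e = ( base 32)PE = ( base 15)394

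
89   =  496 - 407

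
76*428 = 32528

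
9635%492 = 287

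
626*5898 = 3692148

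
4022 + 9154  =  13176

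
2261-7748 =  - 5487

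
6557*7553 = 49525021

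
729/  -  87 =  - 9+18/29 = - 8.38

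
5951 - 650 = 5301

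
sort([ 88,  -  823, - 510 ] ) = [ - 823,  -  510,88]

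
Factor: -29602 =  - 2^1*19^2*41^1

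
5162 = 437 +4725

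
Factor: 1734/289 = 6 = 2^1*3^1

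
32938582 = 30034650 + 2903932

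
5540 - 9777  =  -4237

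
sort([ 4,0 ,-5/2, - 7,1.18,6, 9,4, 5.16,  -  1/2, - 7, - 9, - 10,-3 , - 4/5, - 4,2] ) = [ - 10, - 9,-7, - 7,-4, - 3, - 5/2, - 4/5, - 1/2,0, 1.18, 2,4,  4, 5.16,6,9]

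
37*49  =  1813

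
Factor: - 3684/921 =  - 2^2 = - 4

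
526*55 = 28930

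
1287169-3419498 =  - 2132329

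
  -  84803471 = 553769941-638573412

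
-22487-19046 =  - 41533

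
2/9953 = 2/9953 = 0.00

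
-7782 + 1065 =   -  6717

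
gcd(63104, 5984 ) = 544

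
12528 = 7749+4779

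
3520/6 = 1760/3= 586.67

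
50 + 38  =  88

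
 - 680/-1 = 680/1 = 680.00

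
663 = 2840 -2177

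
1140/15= 76 = 76.00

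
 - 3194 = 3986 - 7180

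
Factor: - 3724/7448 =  - 2^( - 1 ) = - 1/2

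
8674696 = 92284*94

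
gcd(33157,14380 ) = 1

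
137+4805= 4942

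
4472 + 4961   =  9433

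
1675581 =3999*419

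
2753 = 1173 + 1580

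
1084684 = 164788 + 919896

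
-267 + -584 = - 851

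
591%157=120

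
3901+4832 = 8733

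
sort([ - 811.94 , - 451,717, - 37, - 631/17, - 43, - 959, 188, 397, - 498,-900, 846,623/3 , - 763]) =[ -959, - 900, - 811.94, - 763,-498, - 451, - 43, - 631/17, - 37, 188 , 623/3,  397,717, 846 ] 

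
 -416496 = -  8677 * 48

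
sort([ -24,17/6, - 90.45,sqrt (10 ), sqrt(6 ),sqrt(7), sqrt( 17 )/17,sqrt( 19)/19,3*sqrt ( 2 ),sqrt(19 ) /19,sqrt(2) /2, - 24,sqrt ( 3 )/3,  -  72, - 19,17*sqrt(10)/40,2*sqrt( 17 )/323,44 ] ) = [ -90.45, - 72,-24, - 24, - 19,2*sqrt ( 17)/323,sqrt ( 19) /19,sqrt( 19)/19,sqrt(17 ) /17, sqrt ( 3)/3,sqrt (2)/2,17*sqrt(10) /40, sqrt( 6 ), sqrt(7),17/6 , sqrt(  10 ),3*sqrt( 2 ),44]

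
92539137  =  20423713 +72115424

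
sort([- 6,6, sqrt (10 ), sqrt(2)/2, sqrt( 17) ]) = [ - 6, sqrt(2) /2,sqrt( 10) , sqrt (17 ),6]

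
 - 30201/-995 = 30201/995 = 30.35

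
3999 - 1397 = 2602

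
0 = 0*(-95040)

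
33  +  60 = 93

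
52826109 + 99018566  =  151844675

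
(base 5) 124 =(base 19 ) 21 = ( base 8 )47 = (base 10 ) 39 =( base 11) 36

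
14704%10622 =4082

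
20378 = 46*443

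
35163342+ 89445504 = 124608846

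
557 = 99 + 458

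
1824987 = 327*5581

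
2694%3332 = 2694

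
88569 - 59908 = 28661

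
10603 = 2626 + 7977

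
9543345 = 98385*97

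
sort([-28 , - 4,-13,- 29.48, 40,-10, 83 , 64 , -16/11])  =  [- 29.48,-28,-13,-10, - 4, - 16/11,  40,64, 83]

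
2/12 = 1/6=   0.17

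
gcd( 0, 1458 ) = 1458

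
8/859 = 8/859=0.01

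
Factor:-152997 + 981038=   828041  =  31^1*26711^1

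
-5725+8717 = 2992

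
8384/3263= 8384/3263 = 2.57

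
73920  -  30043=43877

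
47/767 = 47/767 = 0.06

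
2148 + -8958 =-6810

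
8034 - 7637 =397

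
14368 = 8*1796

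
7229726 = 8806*821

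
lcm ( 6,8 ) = 24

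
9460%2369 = 2353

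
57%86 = 57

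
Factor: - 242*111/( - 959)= 26862/959 = 2^1 * 3^1 * 7^(- 1) * 11^2*37^1*137^ ( - 1 ) 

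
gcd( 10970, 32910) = 10970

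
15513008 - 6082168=9430840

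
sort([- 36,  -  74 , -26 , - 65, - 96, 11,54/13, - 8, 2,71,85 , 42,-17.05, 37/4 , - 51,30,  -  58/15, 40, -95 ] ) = [ - 96,  -  95, - 74,  -  65  ,- 51, - 36, - 26, -17.05, - 8, - 58/15, 2, 54/13, 37/4,  11 , 30,  40 , 42,  71, 85]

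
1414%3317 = 1414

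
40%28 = 12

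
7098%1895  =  1413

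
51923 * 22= 1142306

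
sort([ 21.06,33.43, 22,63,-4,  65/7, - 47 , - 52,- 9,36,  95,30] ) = [-52 ,-47,-9, - 4 , 65/7, 21.06, 22, 30, 33.43, 36,63 , 95]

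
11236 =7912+3324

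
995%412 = 171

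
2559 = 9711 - 7152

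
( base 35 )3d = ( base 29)42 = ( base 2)1110110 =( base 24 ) 4m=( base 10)118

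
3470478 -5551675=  - 2081197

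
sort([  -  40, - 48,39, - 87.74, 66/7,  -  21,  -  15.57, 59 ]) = [ - 87.74 , - 48, - 40, - 21, - 15.57,66/7,39,59]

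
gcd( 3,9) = 3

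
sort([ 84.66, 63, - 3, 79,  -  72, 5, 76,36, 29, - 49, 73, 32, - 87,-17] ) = [ - 87, - 72, - 49, - 17,  -  3, 5, 29, 32 , 36, 63,73, 76,79,84.66 ] 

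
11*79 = 869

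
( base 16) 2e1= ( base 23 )191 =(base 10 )737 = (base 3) 1000022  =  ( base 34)LN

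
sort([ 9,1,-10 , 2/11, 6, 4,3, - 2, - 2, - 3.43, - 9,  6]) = [ - 10, - 9,  -  3.43, - 2, - 2,2/11,1, 3 , 4 , 6,6,9 ] 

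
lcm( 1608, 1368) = 91656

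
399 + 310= 709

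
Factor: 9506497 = 7^1*11^1*13^1*9497^1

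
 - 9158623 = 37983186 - 47141809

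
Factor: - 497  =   - 7^1 * 71^1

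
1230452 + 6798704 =8029156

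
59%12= 11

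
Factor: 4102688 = 2^5*29^1 * 4421^1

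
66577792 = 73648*904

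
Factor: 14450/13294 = 25/23 = 5^2* 23^(  -  1 ) 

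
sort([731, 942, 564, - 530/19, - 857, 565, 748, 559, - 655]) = [ - 857, - 655, - 530/19, 559,  564, 565,731, 748,942] 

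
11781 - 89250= -77469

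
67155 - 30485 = 36670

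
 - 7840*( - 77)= 603680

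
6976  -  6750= 226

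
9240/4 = 2310 =2310.00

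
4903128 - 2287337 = 2615791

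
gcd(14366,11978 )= 2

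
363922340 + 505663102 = 869585442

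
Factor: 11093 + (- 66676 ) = -11^1 * 31^1*163^1 = - 55583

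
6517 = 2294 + 4223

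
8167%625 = 42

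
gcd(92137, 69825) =1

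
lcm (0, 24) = 0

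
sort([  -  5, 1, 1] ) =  [ - 5,1, 1]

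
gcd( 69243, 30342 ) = 3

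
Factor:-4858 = - 2^1*7^1*347^1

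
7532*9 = 67788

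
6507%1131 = 852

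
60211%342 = 19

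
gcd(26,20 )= 2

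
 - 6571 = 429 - 7000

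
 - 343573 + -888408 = -1231981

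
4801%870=451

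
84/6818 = 6/487 = 0.01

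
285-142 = 143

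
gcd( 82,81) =1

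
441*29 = 12789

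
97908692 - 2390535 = 95518157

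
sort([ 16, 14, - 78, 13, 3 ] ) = [- 78, 3, 13, 14, 16] 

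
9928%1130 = 888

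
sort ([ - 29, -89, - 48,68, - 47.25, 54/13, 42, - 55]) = [ - 89, - 55, - 48 , - 47.25,  -  29  ,  54/13,42,68 ]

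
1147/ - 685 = - 2 + 223/685 = -1.67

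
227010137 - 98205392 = 128804745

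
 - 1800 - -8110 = 6310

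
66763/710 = 66763/710 = 94.03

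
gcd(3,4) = 1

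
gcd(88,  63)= 1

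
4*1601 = 6404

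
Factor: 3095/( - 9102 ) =-2^ (- 1 )*3^(  -  1)*5^1*37^ ( - 1 )*41^( - 1)*619^1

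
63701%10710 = 10151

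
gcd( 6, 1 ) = 1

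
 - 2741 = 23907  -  26648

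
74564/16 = 4660 + 1/4 = 4660.25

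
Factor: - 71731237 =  - 2029^1*35353^1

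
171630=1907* 90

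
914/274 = 3 + 46/137 = 3.34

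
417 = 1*417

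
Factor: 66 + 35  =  101 = 101^1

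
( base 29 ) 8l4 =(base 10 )7341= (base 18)14BF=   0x1cad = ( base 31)7jp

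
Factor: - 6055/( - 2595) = 3^( - 1 )*7^1 = 7/3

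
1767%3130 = 1767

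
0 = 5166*0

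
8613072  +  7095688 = 15708760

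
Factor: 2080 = 2^5*5^1*13^1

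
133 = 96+37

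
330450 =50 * 6609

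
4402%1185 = 847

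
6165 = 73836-67671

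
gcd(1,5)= 1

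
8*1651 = 13208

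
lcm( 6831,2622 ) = 259578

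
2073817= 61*33997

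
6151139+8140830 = 14291969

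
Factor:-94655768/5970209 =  - 2558264/161357 = -2^3*7^ (-2)*29^1 * 37^(-1 )*89^(-1) *11027^1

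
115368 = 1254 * 92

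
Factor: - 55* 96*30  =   - 2^6*3^2*5^2 * 11^1 = -158400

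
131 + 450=581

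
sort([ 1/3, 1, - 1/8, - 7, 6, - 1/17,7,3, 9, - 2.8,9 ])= [ - 7, - 2.8, - 1/8, - 1/17,1/3,1,3 , 6,7, 9, 9 ]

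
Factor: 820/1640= 2^ ( - 1 ) = 1/2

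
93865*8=750920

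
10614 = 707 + 9907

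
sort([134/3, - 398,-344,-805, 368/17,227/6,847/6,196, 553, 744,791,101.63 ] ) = [ - 805,-398, - 344, 368/17, 227/6,  134/3, 101.63 , 847/6, 196, 553,744, 791] 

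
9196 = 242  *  38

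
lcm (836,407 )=30932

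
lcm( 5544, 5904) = 454608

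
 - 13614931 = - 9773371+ - 3841560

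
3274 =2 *1637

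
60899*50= 3044950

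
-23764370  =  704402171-728166541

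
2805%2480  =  325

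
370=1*370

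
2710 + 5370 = 8080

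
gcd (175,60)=5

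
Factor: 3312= 2^4*3^2*23^1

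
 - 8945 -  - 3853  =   - 5092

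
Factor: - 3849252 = -2^2* 3^1 * 11^3*241^1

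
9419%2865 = 824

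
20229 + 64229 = 84458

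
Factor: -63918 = - 2^1 *3^2 * 53^1 * 67^1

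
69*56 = 3864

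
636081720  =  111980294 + 524101426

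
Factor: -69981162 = -2^1*3^1*11663527^1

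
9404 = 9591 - 187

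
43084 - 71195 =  -28111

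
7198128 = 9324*772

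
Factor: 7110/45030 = 3/19 = 3^1*19^ (-1)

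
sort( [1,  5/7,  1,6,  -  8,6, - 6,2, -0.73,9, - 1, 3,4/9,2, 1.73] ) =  [- 8, - 6,-1,-0.73, 4/9,5/7, 1,1,1.73, 2 , 2,  3, 6, 6, 9]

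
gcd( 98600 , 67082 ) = 34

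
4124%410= 24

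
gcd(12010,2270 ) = 10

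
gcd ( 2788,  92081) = 1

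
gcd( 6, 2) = 2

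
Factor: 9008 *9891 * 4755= 2^4*3^3*5^1*7^1*157^1*317^1*563^1=423661598640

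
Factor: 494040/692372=690/967 = 2^1*  3^1 * 5^1 * 23^1*967^(-1 ) 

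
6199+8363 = 14562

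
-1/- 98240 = 1/98240 = 0.00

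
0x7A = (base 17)73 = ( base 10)122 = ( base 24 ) 52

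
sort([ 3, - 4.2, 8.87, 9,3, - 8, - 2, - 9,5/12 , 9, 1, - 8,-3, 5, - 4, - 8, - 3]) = [  -  9, - 8, - 8, -8,- 4.2,  -  4,- 3, - 3,-2, 5/12, 1, 3, 3, 5, 8.87, 9,9]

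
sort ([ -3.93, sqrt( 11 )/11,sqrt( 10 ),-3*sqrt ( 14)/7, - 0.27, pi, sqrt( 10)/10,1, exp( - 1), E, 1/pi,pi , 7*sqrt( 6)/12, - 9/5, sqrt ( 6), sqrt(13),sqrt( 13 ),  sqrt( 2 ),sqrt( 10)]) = [ - 3.93, -9/5 ,- 3*sqrt ( 14)/7 ,-0.27, sqrt( 11 ) /11,sqrt( 10 )/10,1/pi, exp(-1 ),1, sqrt( 2), 7 *sqrt(6)/12, sqrt(6),  E,pi, pi, sqrt( 10), sqrt( 10 ), sqrt ( 13 ), sqrt(13 )]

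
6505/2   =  3252 + 1/2 = 3252.50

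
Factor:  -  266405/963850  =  -2^(  -  1)*5^( - 1)*37^(-1)*521^ (  -  1 )*53281^1 = -53281/192770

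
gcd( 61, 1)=1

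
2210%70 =40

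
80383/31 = 2593 =2593.00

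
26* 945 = 24570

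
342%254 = 88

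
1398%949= 449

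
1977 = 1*1977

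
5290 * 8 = 42320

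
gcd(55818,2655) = 9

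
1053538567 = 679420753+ 374117814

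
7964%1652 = 1356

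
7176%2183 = 627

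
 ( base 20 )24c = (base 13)538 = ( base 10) 892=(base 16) 37c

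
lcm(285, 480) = 9120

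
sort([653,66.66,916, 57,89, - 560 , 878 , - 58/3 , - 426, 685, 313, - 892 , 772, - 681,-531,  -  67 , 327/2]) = [ - 892, - 681, - 560, - 531, - 426, - 67, - 58/3, 57 , 66.66 , 89,327/2,313 , 653,  685  ,  772,  878, 916]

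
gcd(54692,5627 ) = 1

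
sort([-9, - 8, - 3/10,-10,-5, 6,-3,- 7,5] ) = [ - 10, - 9,-8, - 7,- 5, - 3, - 3/10,5, 6 ] 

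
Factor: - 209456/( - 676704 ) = 2^( - 1) * 3^( - 1)*7^(-1) * 13^1= 13/42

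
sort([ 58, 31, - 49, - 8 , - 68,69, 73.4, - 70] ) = [  -  70, - 68 ,-49,  -  8,31, 58 , 69, 73.4 ]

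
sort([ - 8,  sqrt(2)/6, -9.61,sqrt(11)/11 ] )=[-9.61,-8, sqrt( 2 )/6,  sqrt( 11)/11 ]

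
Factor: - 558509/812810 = -2^ ( - 1)*5^( - 1 ) *7^1*23^1 *3469^1*81281^(-1) 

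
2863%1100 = 663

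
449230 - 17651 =431579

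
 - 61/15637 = - 61/15637 = - 0.00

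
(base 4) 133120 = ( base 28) 2FK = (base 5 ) 31013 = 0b11111011000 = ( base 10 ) 2008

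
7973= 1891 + 6082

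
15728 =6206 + 9522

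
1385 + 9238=10623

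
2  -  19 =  - 17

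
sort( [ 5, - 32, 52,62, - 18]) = [  -  32, - 18,  5,52, 62]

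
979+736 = 1715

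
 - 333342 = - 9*37038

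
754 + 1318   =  2072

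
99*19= 1881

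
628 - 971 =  - 343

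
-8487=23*(-369 ) 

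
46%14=4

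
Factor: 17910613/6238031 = 7^1*17^ ( - 1 )*83^( - 1)*113^1*4421^( - 1)*22643^1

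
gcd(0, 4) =4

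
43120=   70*616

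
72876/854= 36438/427=85.33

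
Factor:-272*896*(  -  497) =121124864 = 2^11*7^2*17^1*71^1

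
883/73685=883/73685= 0.01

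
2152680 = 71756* 30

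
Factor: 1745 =5^1*349^1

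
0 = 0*414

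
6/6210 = 1/1035 = 0.00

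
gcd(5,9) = 1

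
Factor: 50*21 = 1050= 2^1 * 3^1*5^2*7^1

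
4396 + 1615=6011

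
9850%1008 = 778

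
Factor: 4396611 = 3^1*23^1*63719^1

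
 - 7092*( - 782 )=5545944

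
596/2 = 298 = 298.00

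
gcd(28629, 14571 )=9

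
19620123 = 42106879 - 22486756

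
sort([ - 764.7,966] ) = [ - 764.7, 966 ] 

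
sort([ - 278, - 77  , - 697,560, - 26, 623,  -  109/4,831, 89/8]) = [ - 697,- 278, - 77, - 109/4,  -  26 , 89/8,560,623, 831]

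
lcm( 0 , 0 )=0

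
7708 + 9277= 16985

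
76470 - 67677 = 8793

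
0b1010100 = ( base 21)40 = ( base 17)4g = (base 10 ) 84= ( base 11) 77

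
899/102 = 899/102= 8.81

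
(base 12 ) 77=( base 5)331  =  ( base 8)133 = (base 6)231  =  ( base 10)91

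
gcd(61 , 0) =61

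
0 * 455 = 0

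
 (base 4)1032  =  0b1001110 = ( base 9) 86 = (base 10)78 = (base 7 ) 141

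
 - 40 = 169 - 209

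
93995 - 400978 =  - 306983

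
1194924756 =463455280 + 731469476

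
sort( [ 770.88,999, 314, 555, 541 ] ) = [ 314,541,555, 770.88, 999]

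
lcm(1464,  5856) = 5856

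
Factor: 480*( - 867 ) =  - 416160 = - 2^5*3^2*5^1*17^2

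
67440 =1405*48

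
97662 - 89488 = 8174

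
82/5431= 82/5431 = 0.02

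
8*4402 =35216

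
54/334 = 27/167 = 0.16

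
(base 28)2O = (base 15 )55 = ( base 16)50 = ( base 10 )80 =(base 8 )120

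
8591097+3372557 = 11963654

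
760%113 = 82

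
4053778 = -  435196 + 4488974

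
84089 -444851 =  -360762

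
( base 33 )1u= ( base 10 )63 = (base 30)23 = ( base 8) 77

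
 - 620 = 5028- 5648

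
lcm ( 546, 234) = 1638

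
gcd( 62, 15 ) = 1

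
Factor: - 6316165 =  - 5^1*131^1*9643^1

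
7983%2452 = 627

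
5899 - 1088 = 4811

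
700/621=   1 + 79/621 = 1.13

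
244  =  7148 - 6904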